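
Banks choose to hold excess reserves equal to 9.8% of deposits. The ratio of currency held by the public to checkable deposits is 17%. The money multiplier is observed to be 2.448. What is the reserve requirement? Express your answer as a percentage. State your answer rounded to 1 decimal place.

21.0%

Using m = 2.448. Since m = (1 + c)/(c + rr + e), the denominator satisfies c + rr + e = (1 + c)/m = (1 + 0.17) / 2.448 ≈ 0.477941.
With c = 0.17 and e = 0.098, the reserve requirement is 0.477941 − 0.17 − 0.098 = 0.209941.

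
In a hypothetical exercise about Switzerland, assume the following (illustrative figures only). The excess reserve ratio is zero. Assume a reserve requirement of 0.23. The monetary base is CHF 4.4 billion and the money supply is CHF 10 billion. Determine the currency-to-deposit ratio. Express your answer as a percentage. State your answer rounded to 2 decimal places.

Using m = M/MB = 10/4.4 ≈ 2.272727. From m = (1 + c)/(c + rr + e), rearranging gives 1 + c = m·(c + rr + e), so c·(1 − m) = m·(rr + e) − 1.
Hence c = [m·(rr + e) − 1]/(1 − m) = [2.272727 × (0.23 + 0) − 1] / (1 − 2.272727) ≈ 0.375000.

37.50%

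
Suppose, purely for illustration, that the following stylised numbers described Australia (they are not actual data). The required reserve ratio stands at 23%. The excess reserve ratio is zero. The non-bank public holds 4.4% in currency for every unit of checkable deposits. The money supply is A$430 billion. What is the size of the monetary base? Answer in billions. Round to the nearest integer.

The money multiplier is m = (1 + c) / (rr + c) = (1 + 0.044) / (0.23 + 0.044) ≈ 3.8102.
MB = M / m = 430 / 3.8102 ≈ 112.855 billion.

A$113 billion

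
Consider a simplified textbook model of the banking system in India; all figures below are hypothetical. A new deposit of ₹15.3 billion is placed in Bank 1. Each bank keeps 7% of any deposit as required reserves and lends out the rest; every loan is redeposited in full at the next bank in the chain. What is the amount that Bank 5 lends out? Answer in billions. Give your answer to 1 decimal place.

₹10.6 billion

Each bank lends a fraction (1 − rr) = 0.9300 of the deposit it receives, so Bank 5 receives 15.3·0.9300^4 and lends 15.3·0.9300^5 ≈ 10.6440 billion.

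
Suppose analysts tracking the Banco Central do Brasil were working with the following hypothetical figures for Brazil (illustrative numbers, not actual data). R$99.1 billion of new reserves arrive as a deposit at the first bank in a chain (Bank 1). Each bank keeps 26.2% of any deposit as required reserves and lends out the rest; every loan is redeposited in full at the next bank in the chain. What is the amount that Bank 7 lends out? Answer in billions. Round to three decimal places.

R$11.816 billion

Each bank lends a fraction (1 − rr) = 0.7380 of the deposit it receives, so Bank 7 receives 99.1·0.7380^6 and lends 99.1·0.7380^7 ≈ 11.8159 billion.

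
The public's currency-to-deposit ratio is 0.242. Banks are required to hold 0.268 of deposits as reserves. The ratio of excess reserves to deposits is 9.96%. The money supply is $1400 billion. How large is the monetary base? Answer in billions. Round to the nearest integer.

$687 billion

The money multiplier is m = (1 + c) / (rr + e + c) = (1 + 0.242) / (0.268 + 0.0996 + 0.242) ≈ 2.03740.
MB = M / m = 1400 / 2.03740 ≈ 687.1503 billion.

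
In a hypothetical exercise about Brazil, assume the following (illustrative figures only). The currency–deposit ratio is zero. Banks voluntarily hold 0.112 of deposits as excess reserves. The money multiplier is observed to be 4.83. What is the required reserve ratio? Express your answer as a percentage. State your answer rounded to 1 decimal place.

9.5%

Using m = 4.83. Since m = (1 + c)/(c + rr + e), the denominator satisfies c + rr + e = (1 + c)/m = (1 + 0) / 4.83 ≈ 0.207039.
With c = 0 and e = 0.112, the required reserve ratio is 0.207039 − 0 − 0.112 = 0.095039.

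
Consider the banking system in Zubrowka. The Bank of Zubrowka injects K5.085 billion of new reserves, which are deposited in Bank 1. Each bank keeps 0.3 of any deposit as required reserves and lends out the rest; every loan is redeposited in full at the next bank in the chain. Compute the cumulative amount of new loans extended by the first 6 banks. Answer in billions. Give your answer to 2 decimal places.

Bank i lends (1 − rr)^i of the original deposit: Bank 1 lends 5.085·0.7000 = 3.5595, Bank 2 lends 5.085·0.7000² ≈ 2.4916, and so on.
Summing a geometric series: total = 5.085·[0.7000·(1 − 0.7000^6) / (1 − 0.7000)] ≈ 10.4691 billion.

K10.47 billion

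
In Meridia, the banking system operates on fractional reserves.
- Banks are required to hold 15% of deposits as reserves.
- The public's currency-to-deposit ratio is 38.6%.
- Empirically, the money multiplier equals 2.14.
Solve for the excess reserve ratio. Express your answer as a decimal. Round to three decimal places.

0.112

Using m = 2.14. Since m = (1 + c)/(c + rr + e), the denominator satisfies c + rr + e = (1 + c)/m = (1 + 0.386) / 2.14 ≈ 0.647664.
With c = 0.386 and rr = 0.15, the excess reserve ratio is 0.647664 − 0.386 − 0.15 = 0.111664.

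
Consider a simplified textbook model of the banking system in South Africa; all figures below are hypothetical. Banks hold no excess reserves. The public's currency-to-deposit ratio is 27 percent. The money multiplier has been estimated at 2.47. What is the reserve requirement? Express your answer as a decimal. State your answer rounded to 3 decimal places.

0.244

Using m = 2.47. Since m = (1 + c)/(c + rr + e), the denominator satisfies c + rr + e = (1 + c)/m = (1 + 0.27) / 2.47 ≈ 0.514170.
With c = 0.27 and e = 0, the reserve requirement is 0.514170 − 0.27 − 0 = 0.24417.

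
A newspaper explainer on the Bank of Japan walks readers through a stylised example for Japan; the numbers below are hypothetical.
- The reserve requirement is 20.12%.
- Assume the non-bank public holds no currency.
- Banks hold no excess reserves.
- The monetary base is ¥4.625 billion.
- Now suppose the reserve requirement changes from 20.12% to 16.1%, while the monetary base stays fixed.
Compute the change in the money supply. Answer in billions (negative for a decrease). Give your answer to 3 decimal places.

¥5.740 billion

Initially m₁ = 1 / (0.2012) ≈ 4.97018, so M₁ = 4.97018 × 4.625 ≈ 22.9871 billion.
After the change m₂ = 1 / (0.161) ≈ 6.21118, so M₂ = 6.21118 × 4.625 ≈ 28.7267 billion.
ΔM = M₂ − M₁ = 28.7267 − 22.9871 = 5.7396 billion.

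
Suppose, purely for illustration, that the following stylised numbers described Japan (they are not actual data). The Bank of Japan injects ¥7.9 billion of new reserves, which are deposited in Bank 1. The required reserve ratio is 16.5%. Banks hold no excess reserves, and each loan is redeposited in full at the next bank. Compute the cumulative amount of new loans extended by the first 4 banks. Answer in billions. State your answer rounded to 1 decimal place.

Bank i lends (1 − rr)^i of the original deposit: Bank 1 lends 7.9·0.8350 = 6.5965, Bank 2 lends 7.9·0.8350² ≈ 5.5081, and so on.
Summing a geometric series: total = 7.9·[0.8350·(1 − 0.8350^4) / (1 − 0.8350)] ≈ 20.5442 billion.

¥20.5 billion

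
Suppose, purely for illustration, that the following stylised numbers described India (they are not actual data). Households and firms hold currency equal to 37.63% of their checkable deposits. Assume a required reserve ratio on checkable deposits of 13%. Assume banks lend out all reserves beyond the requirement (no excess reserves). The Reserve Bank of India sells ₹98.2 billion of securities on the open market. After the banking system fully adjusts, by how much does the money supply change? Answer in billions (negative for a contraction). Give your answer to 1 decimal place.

-266.9 billion

The money multiplier is m = (1 + c) / (rr + c) = (1 + 0.3763) / (0.13 + 0.3763) ≈ 2.7183.
The sale removes 98.2 billion of base, so ΔM = m × ΔMB = 2.7183 × (−98.2) ≈ -266.9371 billion.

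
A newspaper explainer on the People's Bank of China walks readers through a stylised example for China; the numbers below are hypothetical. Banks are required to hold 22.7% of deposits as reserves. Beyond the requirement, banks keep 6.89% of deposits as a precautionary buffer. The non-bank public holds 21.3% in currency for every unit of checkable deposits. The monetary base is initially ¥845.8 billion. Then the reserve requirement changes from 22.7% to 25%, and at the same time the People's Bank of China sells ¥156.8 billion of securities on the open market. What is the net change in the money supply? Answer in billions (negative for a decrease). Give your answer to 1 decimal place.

-444.8 billion

Before: m₁ = (1 + 0.213) / (0.227 + 0.0689 + 0.213) ≈ 2.38357, MB₁ = 845.8, so M₁ = 2.38357 × 845.8 ≈ 2016.0235 billion.
After: m₂ = (1 + 0.213) / (0.25 + 0.0689 + 0.213) ≈ 2.28050, MB₂ = 845.8 − 156.8 = 689, so M₂ = 2.28050 × 689 = 1571.2645 billion.
ΔM = M₂ − M₁ = 1571.2645 − 2016.0235 = -444.759 billion.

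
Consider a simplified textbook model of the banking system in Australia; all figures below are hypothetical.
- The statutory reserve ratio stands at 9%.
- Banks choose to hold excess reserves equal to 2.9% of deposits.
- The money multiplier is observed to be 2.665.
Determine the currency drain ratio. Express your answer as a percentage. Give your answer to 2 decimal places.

41.01%

Using m = 2.665. From m = (1 + c)/(c + rr + e), rearranging gives 1 + c = m·(c + rr + e), so c·(1 − m) = m·(rr + e) − 1.
Hence c = [m·(rr + e) − 1]/(1 − m) = [2.665 × (0.09 + 0.029) − 1] / (1 − 2.665) ≈ 0.410129.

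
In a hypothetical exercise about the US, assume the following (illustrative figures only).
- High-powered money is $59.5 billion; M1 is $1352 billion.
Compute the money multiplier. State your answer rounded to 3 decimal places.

The money multiplier is m = M / MB = 1352 / 59.5 ≈ 22.72269.

22.723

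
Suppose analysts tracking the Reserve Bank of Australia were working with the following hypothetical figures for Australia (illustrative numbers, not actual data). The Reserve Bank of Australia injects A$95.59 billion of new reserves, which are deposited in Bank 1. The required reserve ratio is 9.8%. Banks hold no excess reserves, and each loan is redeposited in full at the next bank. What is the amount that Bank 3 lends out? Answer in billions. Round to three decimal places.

A$70.151 billion

Each bank lends a fraction (1 − rr) = 0.9020 of the deposit it receives, so Bank 3 receives 95.59·0.9020^2 and lends 95.59·0.9020^3 ≈ 70.1507 billion.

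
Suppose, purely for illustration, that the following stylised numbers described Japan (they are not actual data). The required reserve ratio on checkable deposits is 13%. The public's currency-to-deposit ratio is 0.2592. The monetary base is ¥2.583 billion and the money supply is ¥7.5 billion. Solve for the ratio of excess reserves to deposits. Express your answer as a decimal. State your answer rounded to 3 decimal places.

Using m = M/MB = 7.5/2.583 ≈ 2.903600. Since m = (1 + c)/(c + rr + e), the denominator satisfies c + rr + e = (1 + c)/m = (1 + 0.2592) / 2.903600 ≈ 0.433669.
With c = 0.2592 and rr = 0.13, the ratio of excess reserves to deposits is 0.433669 − 0.2592 − 0.13 = 0.044469.

0.044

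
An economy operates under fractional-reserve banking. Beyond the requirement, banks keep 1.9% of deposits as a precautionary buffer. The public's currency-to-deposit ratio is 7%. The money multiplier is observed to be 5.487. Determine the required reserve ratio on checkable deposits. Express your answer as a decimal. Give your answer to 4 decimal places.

Using m = 5.487. Since m = (1 + c)/(c + rr + e), the denominator satisfies c + rr + e = (1 + c)/m = (1 + 0.07) / 5.487 ≈ 0.195006.
With c = 0.07 and e = 0.019, the required reserve ratio on checkable deposits is 0.195006 − 0.07 − 0.019 = 0.106006.

0.1060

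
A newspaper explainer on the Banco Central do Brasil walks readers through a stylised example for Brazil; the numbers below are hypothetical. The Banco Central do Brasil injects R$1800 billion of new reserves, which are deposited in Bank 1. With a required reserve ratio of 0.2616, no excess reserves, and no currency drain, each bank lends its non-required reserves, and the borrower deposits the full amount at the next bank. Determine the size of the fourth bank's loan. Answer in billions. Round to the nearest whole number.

Each bank lends a fraction (1 − rr) = 0.7384 of the deposit it receives, so Bank 4 receives 1800·0.7384^3 and lends 1800·0.7384^4 ≈ 535.1053 billion.

R$535 billion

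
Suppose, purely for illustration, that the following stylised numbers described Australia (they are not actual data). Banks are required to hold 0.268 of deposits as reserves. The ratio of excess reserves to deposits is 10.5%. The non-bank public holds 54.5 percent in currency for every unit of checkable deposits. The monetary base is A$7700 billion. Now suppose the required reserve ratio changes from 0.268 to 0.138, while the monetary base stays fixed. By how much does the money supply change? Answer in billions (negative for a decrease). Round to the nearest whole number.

A$2138 billion

Initially m₁ = (1 + 0.545) / (0.268 + 0.105 + 0.545) ≈ 1.68301, so M₁ = 1.68301 × 7700 = 12959.177 billion.
After the change m₂ = (1 + 0.545) / (0.138 + 0.105 + 0.545) ≈ 1.96066, so M₂ = 1.96066 × 7700 = 15097.082 billion.
ΔM = M₂ − M₁ = 15097.082 − 12959.177 = 2137.905 billion.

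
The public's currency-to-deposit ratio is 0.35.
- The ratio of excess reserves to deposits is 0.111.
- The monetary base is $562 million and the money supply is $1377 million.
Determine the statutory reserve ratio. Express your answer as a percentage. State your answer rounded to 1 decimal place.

Using m = M/MB = 1377/562 ≈ 2.450178. Since m = (1 + c)/(c + rr + e), the denominator satisfies c + rr + e = (1 + c)/m = (1 + 0.35) / 2.450178 ≈ 0.550980.
With c = 0.35 and e = 0.111, the statutory reserve ratio is 0.550980 − 0.35 − 0.111 = 0.08998.

9.0%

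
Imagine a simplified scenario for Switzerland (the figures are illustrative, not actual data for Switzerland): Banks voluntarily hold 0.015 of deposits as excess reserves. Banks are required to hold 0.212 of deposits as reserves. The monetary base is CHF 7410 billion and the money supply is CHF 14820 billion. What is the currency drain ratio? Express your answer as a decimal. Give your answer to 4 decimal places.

0.5460

Using m = M/MB = 14820/7410 = 2.000000. From m = (1 + c)/(c + rr + e), rearranging gives 1 + c = m·(c + rr + e), so c·(1 − m) = m·(rr + e) − 1.
Hence c = [m·(rr + e) − 1]/(1 − m) = [2.000000 × (0.212 + 0.015) − 1] / (1 − 2.000000) = 0.546000.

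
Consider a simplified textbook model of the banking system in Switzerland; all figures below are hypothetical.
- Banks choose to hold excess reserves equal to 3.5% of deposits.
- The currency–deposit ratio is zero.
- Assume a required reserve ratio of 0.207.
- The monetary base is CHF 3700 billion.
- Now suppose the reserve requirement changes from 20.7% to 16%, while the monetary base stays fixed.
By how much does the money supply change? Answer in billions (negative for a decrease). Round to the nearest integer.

Initially m₁ = 1 / (0.207 + 0.035) ≈ 4.13223, so M₁ = 4.13223 × 3700 = 15289.251 billion.
After the change m₂ = 1 / (0.16 + 0.035) ≈ 5.12821, so M₂ = 5.12821 × 3700 = 18974.377 billion.
ΔM = M₂ − M₁ = 18974.377 − 15289.251 = 3685.126 billion.

CHF 3685 billion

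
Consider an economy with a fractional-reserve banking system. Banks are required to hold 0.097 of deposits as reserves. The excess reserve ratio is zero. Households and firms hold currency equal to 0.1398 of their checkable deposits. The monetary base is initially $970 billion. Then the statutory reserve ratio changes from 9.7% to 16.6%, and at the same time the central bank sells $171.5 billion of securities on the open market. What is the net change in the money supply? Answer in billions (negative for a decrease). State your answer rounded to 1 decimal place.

Before: m₁ = (1 + 0.1398) / (0.097 + 0.1398) ≈ 4.81334, MB₁ = 970, so M₁ = 4.81334 × 970 = 4668.9398 billion.
After: m₂ = (1 + 0.1398) / (0.166 + 0.1398) ≈ 3.72727, MB₂ = 970 − 171.5 = 798.5, so M₂ = 3.72727 × 798.5 ≈ 2976.2251 billion.
ΔM = M₂ − M₁ = 2976.2251 − 4668.9398 = -1692.7147 billion.

-1692.7 billion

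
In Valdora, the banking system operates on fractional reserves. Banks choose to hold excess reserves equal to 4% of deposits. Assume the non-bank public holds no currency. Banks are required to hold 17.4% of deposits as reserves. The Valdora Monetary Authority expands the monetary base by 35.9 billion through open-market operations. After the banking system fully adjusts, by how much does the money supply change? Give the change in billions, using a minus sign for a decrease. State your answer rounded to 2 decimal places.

The money multiplier is m = 1 / (rr + e) = 1 / (0.174 + 0.04) ≈ 4.67290.
The purchase adds 35.9 billion of base, so ΔM = m × ΔMB = 4.67290 × (+35.9) ≈ 167.7571 billion.

167.76 billion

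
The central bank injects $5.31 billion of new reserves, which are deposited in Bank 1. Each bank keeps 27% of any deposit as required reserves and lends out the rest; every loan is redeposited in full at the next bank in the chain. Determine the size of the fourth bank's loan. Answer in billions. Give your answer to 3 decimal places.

$1.508 billion

Each bank lends a fraction (1 − rr) = 0.7300 of the deposit it receives, so Bank 4 receives 5.31·0.7300^3 and lends 5.31·0.7300^4 ≈ 1.5079 billion.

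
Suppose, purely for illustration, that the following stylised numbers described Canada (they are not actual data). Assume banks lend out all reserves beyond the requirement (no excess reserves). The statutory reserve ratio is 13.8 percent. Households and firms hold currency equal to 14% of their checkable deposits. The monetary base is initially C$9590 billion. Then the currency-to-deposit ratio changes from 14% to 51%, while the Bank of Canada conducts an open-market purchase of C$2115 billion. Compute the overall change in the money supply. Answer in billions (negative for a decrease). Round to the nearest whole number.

-12050 billion

Before: m₁ = (1 + 0.14) / (0.138 + 0.14) ≈ 4.100719, MB₁ = 9590, so M₁ = 4.100719 × 9590 ≈ 39325.8952 billion.
After: m₂ = (1 + 0.51) / (0.138 + 0.51) ≈ 2.330247, MB₂ = 9590 + 2115 = 11705, so M₂ = 2.330247 × 11705 ≈ 27275.5411 billion.
ΔM = M₂ − M₁ = 27275.5411 − 39325.8952 = -12050.3541 billion.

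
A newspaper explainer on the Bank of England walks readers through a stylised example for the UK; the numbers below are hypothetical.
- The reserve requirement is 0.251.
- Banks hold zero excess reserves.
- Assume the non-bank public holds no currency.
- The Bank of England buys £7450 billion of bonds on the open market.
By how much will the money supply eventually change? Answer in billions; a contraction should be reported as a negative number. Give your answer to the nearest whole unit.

The simple money multiplier is m = 1/rr = 1/0.251 ≈ 3.98406.
An open-market purchase increases the monetary base by 7450 billion, so ΔM = m × ΔMB = 3.98406 × 7450 = 29681.247 billion.

£29681 billion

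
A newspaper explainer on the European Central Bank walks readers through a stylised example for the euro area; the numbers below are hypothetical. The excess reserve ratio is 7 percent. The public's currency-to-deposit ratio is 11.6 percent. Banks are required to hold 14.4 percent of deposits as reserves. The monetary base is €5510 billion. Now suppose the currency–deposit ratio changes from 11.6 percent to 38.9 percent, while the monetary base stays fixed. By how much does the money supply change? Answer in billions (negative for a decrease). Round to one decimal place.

Initially m₁ = (1 + 0.116) / (0.144 + 0.07 + 0.116) ≈ 3.381818, so M₁ = 3.381818 × 5510 ≈ 18633.8172 billion.
After the change m₂ = (1 + 0.389) / (0.144 + 0.07 + 0.389) ≈ 2.303483, so M₂ = 2.303483 × 5510 ≈ 12692.1913 billion.
ΔM = M₂ − M₁ = 12692.1913 − 18633.8172 = -5941.6259 billion.

-5941.6 billion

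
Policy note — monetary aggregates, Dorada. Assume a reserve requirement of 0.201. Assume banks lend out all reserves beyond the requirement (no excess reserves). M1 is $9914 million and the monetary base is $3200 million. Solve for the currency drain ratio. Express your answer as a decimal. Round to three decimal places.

0.180

Using m = M/MB = 9914/3200 = 3.098125. From m = (1 + c)/(c + rr + e), rearranging gives 1 + c = m·(c + rr + e), so c·(1 − m) = m·(rr + e) − 1.
Hence c = [m·(rr + e) − 1]/(1 − m) = [3.098125 × (0.201 + 0) − 1] / (1 − 3.098125) ≈ 0.179816.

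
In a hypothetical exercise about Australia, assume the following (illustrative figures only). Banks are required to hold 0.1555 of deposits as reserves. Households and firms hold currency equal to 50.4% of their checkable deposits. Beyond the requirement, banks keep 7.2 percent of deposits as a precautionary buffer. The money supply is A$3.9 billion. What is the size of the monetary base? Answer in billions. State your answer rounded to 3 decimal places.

A$1.897 billion

The money multiplier is m = (1 + c) / (rr + e + c) = (1 + 0.504) / (0.1555 + 0.072 + 0.504) ≈ 2.05605.
MB = M / m = 3.9 / 2.05605 ≈ 1.8968 billion.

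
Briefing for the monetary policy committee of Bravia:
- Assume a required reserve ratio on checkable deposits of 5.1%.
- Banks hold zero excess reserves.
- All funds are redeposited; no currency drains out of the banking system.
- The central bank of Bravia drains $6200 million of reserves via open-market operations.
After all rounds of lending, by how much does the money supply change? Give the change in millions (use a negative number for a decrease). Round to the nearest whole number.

The simple money multiplier is m = 1/rr = 1/0.051 ≈ 19.60784.
An open-market sale reduces the monetary base by 6200 million, so ΔM = m × ΔMB = 19.60784 × (−6200) = -121568.608 million.

-121569 million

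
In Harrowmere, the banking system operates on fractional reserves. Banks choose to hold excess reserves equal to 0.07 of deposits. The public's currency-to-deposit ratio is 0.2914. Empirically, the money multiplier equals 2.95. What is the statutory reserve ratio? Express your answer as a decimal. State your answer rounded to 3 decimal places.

Using m = 2.95. Since m = (1 + c)/(c + rr + e), the denominator satisfies c + rr + e = (1 + c)/m = (1 + 0.2914) / 2.95 ≈ 0.437763.
With c = 0.2914 and e = 0.07, the statutory reserve ratio is 0.437763 − 0.2914 − 0.07 = 0.076363.

0.076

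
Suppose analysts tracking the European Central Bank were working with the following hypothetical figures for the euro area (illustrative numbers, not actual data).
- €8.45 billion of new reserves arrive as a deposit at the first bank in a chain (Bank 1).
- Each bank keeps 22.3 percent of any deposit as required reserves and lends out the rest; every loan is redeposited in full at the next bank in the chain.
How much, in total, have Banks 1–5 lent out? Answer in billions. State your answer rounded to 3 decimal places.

€21.104 billion

Bank i lends (1 − rr)^i of the original deposit: Bank 1 lends 8.45·0.7770 ≈ 6.5656, Bank 2 lends 8.45·0.7770² ≈ 5.1015, and so on.
Summing a geometric series: total = 8.45·[0.7770·(1 − 0.7770^5) / (1 − 0.7770)] ≈ 21.1041 billion.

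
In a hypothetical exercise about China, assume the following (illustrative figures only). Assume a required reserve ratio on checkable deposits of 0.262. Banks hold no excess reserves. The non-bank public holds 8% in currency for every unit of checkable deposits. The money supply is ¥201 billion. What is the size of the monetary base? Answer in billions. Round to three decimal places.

The money multiplier is m = (1 + c) / (rr + c) = (1 + 0.08) / (0.262 + 0.08) ≈ 3.1578947.
MB = M / m = 201 / 3.1578947 ≈ 63.65 billion.

¥63.650 billion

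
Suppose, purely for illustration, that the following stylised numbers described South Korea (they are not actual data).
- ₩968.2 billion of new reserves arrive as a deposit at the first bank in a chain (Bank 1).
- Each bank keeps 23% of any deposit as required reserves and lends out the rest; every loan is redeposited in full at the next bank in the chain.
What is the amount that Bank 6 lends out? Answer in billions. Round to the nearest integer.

₩202 billion

Each bank lends a fraction (1 − rr) = 0.7700 of the deposit it receives, so Bank 6 receives 968.2·0.7700^5 and lends 968.2·0.7700^6 ≈ 201.7945 billion.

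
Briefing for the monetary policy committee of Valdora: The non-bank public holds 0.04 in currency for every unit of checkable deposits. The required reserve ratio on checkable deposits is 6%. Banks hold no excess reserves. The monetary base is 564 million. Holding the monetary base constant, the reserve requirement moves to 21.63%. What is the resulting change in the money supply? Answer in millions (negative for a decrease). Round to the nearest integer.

Initially m₁ = (1 + 0.04) / (0.06 + 0.04) = 10.4, so M₁ = 10.4 × 564 = 5865.6 million.
After the change m₂ = (1 + 0.04) / (0.2163 + 0.04) ≈ 4.0577, so M₂ = 4.0577 × 564 = 2288.5428 million.
ΔM = M₂ − M₁ = 2288.5428 − 5865.6 = -3577.0572 million.

-3577 million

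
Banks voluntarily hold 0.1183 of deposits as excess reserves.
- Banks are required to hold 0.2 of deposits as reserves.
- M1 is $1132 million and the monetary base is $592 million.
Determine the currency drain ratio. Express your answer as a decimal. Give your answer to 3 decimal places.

0.429

Using m = M/MB = 1132/592 ≈ 1.912162. From m = (1 + c)/(c + rr + e), rearranging gives 1 + c = m·(c + rr + e), so c·(1 − m) = m·(rr + e) − 1.
Hence c = [m·(rr + e) − 1]/(1 − m) = [1.912162 × (0.2 + 0.1183) − 1] / (1 − 1.912162) ≈ 0.429045.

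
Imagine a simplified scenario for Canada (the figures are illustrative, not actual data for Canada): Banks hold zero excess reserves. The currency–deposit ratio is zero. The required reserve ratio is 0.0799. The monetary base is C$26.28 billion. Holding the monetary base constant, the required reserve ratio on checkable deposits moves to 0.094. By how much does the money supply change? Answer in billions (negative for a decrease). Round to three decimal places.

-49.337 billion

Initially m₁ = 1 / (0.0799) ≈ 12.515645, so M₁ = 12.515645 × 26.28 ≈ 328.9112 billion.
After the change m₂ = 1 / (0.094) ≈ 10.638298, so M₂ = 10.638298 × 26.28 ≈ 279.5745 billion.
ΔM = M₂ − M₁ = 279.5745 − 328.9112 = -49.3367 billion.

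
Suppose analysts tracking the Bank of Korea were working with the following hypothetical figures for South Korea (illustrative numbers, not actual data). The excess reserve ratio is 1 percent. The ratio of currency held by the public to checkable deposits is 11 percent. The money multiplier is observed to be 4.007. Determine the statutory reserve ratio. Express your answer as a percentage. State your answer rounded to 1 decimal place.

15.7%

Using m = 4.007. Since m = (1 + c)/(c + rr + e), the denominator satisfies c + rr + e = (1 + c)/m = (1 + 0.11) / 4.007 ≈ 0.277015.
With c = 0.11 and e = 0.01, the statutory reserve ratio is 0.277015 − 0.11 − 0.01 = 0.157015.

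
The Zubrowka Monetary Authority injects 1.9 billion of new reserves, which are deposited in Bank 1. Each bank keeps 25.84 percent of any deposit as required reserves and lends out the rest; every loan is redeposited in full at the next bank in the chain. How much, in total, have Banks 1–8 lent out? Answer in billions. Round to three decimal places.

4.954 billion

Bank i lends (1 − rr)^i of the original deposit: Bank 1 lends 1.9·0.7416 ≈ 1.4090, Bank 2 lends 1.9·0.7416² ≈ 1.0449, and so on.
Summing a geometric series: total = 1.9·[0.7416·(1 − 0.7416^8) / (1 − 0.7416)] ≈ 4.9541 billion.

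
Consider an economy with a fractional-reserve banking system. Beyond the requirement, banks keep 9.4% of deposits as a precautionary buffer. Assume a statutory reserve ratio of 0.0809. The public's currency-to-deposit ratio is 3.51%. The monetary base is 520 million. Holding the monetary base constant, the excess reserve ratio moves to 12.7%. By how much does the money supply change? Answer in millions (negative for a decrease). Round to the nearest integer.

Initially m₁ = (1 + 0.0351) / (0.0809 + 0.094 + 0.0351) ≈ 4.9290, so M₁ = 4.9290 × 520 = 2563.08 million.
After the change m₂ = (1 + 0.0351) / (0.0809 + 0.127 + 0.0351) ≈ 4.2597, so M₂ = 4.2597 × 520 = 2215.044 million.
ΔM = M₂ − M₁ = 2215.044 − 2563.08 = -348.036 million.

-348 million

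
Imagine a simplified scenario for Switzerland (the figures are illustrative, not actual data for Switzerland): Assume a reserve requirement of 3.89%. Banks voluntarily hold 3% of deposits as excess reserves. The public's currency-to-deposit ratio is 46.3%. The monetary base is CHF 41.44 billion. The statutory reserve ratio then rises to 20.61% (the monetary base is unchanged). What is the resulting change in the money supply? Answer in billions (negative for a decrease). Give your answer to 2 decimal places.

-27.26 billion

Initially m₁ = (1 + 0.463) / (0.0389 + 0.03 + 0.463) ≈ 2.75052, so M₁ = 2.75052 × 41.44 ≈ 113.9815 billion.
After the change m₂ = (1 + 0.463) / (0.2061 + 0.03 + 0.463) ≈ 2.09269, so M₂ = 2.09269 × 41.44 ≈ 86.7211 billion.
ΔM = M₂ − M₁ = 86.7211 − 113.9815 = -27.2604 billion.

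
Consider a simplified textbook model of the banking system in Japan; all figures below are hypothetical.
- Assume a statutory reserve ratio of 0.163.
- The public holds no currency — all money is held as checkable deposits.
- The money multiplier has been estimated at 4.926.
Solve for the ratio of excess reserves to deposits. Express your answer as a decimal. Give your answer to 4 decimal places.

0.0400

Using m = 4.926. Since m = (1 + c)/(c + rr + e), the denominator satisfies c + rr + e = (1 + c)/m = (1 + 0) / 4.926 ≈ 0.203004.
With c = 0 and rr = 0.163, the ratio of excess reserves to deposits is 0.203004 − 0 − 0.163 = 0.040004.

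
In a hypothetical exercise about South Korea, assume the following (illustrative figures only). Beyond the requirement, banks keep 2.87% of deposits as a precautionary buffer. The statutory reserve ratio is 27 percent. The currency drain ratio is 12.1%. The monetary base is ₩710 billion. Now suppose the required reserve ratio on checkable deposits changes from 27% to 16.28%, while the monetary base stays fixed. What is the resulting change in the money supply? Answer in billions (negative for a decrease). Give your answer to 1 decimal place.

Initially m₁ = (1 + 0.121) / (0.27 + 0.0287 + 0.121) ≈ 2.67096, so M₁ = 2.67096 × 710 = 1896.3816 billion.
After the change m₂ = (1 + 0.121) / (0.1628 + 0.0287 + 0.121) = 3.58720, so M₂ = 3.58720 × 710 = 2546.912 billion.
ΔM = M₂ − M₁ = 2546.912 − 1896.3816 = 650.5304 billion.

₩650.5 billion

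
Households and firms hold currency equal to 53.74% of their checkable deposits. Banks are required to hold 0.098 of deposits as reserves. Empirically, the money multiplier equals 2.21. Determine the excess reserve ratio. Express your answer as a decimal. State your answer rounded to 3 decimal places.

Using m = 2.21. Since m = (1 + c)/(c + rr + e), the denominator satisfies c + rr + e = (1 + c)/m = (1 + 0.5374) / 2.21 ≈ 0.695656.
With c = 0.5374 and rr = 0.098, the excess reserve ratio is 0.695656 − 0.5374 − 0.098 = 0.060256.

0.060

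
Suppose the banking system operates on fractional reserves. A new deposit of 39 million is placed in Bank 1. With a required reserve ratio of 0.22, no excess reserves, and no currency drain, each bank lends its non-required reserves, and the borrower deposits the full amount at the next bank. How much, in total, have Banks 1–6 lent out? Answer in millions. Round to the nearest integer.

Bank i lends (1 − rr)^i of the original deposit: Bank 1 lends 39·0.7800 = 30.4200, Bank 2 lends 39·0.7800² = 23.7276, and so on.
Summing a geometric series: total = 39·[0.7800·(1 − 0.7800^6) / (1 − 0.7800)] ≈ 107.1338 million.

107 million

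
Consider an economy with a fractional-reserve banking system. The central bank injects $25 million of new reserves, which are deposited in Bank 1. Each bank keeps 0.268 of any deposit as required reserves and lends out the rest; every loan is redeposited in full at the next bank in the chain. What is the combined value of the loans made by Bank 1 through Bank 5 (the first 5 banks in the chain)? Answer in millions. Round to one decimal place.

Bank i lends (1 − rr)^i of the original deposit: Bank 1 lends 25·0.7320 = 18.3000, Bank 2 lends 25·0.7320² = 13.3956, and so on.
Summing a geometric series: total = 25·[0.7320·(1 − 0.7320^5) / (1 − 0.7320)] ≈ 53.9329 million.

$53.9 million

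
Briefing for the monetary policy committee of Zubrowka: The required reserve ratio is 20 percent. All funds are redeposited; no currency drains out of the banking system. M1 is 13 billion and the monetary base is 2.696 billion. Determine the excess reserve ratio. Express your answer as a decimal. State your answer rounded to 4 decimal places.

Using m = M/MB = 13/2.696 ≈ 4.821958. Since m = (1 + c)/(c + rr + e), the denominator satisfies c + rr + e = (1 + c)/m = (1 + 0) / 4.821958 ≈ 0.207385.
With c = 0 and rr = 0.2, the excess reserve ratio is 0.207385 − 0 − 0.2 = 0.007385.

0.0074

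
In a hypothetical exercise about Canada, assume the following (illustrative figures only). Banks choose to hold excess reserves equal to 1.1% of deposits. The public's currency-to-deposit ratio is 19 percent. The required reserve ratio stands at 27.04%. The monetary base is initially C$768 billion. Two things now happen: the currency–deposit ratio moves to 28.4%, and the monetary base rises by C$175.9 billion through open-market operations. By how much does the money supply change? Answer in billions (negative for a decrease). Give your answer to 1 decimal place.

C$204.8 billion

Before: m₁ = (1 + 0.19) / (0.2704 + 0.011 + 0.19) ≈ 2.52440, MB₁ = 768, so M₁ = 2.52440 × 768 = 1938.7392 billion.
After: m₂ = (1 + 0.284) / (0.2704 + 0.011 + 0.284) ≈ 2.27096, MB₂ = 768 + 175.9 = 943.9, so M₂ = 2.27096 × 943.9 ≈ 2143.5591 billion.
ΔM = M₂ − M₁ = 2143.5591 − 1938.7392 = 204.8199 billion.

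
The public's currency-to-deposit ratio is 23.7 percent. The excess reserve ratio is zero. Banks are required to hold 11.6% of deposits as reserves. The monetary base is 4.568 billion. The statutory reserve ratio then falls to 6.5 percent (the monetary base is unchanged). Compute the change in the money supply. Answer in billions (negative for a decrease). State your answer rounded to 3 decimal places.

Initially m₁ = (1 + 0.237) / (0.116 + 0.237) ≈ 3.50425, so M₁ = 3.50425 × 4.568 ≈ 16.0074 billion.
After the change m₂ = (1 + 0.237) / (0.065 + 0.237) ≈ 4.09603, so M₂ = 4.09603 × 4.568 ≈ 18.7107 billion.
ΔM = M₂ − M₁ = 18.7107 − 16.0074 = 2.7033 billion.

2.703 billion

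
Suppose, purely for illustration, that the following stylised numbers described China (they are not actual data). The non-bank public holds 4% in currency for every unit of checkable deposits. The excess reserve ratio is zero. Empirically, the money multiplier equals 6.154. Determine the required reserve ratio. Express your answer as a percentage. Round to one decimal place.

12.9%

Using m = 6.154. Since m = (1 + c)/(c + rr + e), the denominator satisfies c + rr + e = (1 + c)/m = (1 + 0.04) / 6.154 ≈ 0.168996.
With c = 0.04 and e = 0, the required reserve ratio is 0.168996 − 0.04 − 0 = 0.128996.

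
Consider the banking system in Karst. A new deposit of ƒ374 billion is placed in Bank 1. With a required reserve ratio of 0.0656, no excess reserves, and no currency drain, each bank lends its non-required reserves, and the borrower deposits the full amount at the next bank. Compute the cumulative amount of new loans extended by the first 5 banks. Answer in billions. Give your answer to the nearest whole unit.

ƒ1533 billion

Bank i lends (1 − rr)^i of the original deposit: Bank 1 lends 374·0.9344 = 349.4656, Bank 2 lends 374·0.9344² ≈ 326.5407, and so on.
Summing a geometric series: total = 374·[0.9344·(1 − 0.9344^5) / (1 − 0.9344)] ≈ 1532.6305 billion.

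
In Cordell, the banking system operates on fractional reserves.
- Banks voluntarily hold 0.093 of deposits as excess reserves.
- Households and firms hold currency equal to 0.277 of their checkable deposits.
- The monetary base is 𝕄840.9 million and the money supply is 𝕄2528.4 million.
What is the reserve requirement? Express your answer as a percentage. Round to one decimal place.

Using m = M/MB = 2528.4/840.9 ≈ 3.006778. Since m = (1 + c)/(c + rr + e), the denominator satisfies c + rr + e = (1 + c)/m = (1 + 0.277) / 3.006778 ≈ 0.424707.
With c = 0.277 and e = 0.093, the reserve requirement is 0.424707 − 0.277 − 0.093 = 0.054707.

5.5%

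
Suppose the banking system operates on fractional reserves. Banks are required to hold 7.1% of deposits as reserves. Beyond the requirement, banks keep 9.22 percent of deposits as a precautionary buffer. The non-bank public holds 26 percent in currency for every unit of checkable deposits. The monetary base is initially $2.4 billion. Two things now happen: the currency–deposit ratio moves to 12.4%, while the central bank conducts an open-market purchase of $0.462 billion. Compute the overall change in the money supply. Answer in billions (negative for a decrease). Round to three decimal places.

Before: m₁ = (1 + 0.26) / (0.071 + 0.0922 + 0.26) ≈ 2.97732, MB₁ = 2.4, so M₁ = 2.97732 × 2.4 ≈ 7.1456 billion.
After: m₂ = (1 + 0.124) / (0.071 + 0.0922 + 0.124) ≈ 3.91365, MB₂ = 2.4 + 0.462 = 2.862, so M₂ = 3.91365 × 2.862 ≈ 11.2009 billion.
ΔM = M₂ − M₁ = 11.2009 − 7.1456 = 4.0553 billion.

$4.055 billion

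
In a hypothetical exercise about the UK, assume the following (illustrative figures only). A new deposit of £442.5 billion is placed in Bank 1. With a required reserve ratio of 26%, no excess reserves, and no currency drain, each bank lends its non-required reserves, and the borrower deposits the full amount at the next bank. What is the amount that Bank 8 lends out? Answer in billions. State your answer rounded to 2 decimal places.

£39.79 billion

Each bank lends a fraction (1 − rr) = 0.7400 of the deposit it receives, so Bank 8 receives 442.5·0.7400^7 and lends 442.5·0.7400^8 ≈ 39.7894 billion.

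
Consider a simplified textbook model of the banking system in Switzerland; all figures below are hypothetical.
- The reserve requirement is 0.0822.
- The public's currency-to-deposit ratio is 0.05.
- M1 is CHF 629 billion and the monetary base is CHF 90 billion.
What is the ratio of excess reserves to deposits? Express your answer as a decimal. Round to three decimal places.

0.018

Using m = M/MB = 629/90 ≈ 6.988889. Since m = (1 + c)/(c + rr + e), the denominator satisfies c + rr + e = (1 + c)/m = (1 + 0.05) / 6.988889 ≈ 0.150238.
With c = 0.05 and rr = 0.0822, the ratio of excess reserves to deposits is 0.150238 − 0.05 − 0.0822 = 0.018038.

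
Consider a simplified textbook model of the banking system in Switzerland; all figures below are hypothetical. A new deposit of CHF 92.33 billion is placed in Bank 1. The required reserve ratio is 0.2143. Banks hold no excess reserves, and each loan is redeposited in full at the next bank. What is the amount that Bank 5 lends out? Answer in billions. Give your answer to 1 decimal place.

Each bank lends a fraction (1 − rr) = 0.7857 of the deposit it receives, so Bank 5 receives 92.33·0.7857^4 and lends 92.33·0.7857^5 ≈ 27.6456 billion.

CHF 27.6 billion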